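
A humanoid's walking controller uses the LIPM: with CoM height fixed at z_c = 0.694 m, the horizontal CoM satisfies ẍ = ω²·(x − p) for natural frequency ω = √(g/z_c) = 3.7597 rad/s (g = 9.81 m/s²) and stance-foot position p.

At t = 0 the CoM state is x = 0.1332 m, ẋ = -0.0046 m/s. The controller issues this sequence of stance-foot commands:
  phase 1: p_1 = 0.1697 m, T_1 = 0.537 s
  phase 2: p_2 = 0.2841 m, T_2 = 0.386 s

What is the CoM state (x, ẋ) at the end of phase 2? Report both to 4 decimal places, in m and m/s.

x = -0.5803, ẋ = -3.1449

phase 1: p=0.1697, T=0.537, ωT=2.018959, cosh=3.831637, sinh=3.698844; start (x,ẋ)=(0.133200, -0.004600) → end (x,ẋ)=(0.025320, -0.525214)
phase 2: p=0.2841, T=0.386, ωT=1.451244, cosh=2.251350, sinh=2.017072; start (x,ẋ)=(0.025320, -0.525214) → end (x,ẋ)=(-0.580282, -3.144924)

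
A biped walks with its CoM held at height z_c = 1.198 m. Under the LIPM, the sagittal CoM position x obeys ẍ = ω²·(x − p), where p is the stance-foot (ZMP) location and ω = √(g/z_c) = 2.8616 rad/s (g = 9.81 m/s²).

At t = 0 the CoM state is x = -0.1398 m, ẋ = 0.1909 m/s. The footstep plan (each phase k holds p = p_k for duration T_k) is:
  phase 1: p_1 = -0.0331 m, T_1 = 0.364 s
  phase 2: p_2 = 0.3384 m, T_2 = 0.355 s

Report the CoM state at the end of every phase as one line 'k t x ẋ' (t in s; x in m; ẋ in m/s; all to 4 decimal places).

1 0.3640 -0.1204 -0.0746
2 0.7190 -0.4094 -1.6916

phase 1: p=-0.0331, T=0.364, ωT=1.041622, cosh=1.593346, sinh=1.240465; start (x,ẋ)=(-0.139800, 0.190900) → end (x,ẋ)=(-0.120358, -0.074585)
phase 2: p=0.3384, T=0.355, ωT=1.015868, cosh=1.561924, sinh=1.199836; start (x,ẋ)=(-0.120358, -0.074585) → end (x,ẋ)=(-0.409417, -1.691616)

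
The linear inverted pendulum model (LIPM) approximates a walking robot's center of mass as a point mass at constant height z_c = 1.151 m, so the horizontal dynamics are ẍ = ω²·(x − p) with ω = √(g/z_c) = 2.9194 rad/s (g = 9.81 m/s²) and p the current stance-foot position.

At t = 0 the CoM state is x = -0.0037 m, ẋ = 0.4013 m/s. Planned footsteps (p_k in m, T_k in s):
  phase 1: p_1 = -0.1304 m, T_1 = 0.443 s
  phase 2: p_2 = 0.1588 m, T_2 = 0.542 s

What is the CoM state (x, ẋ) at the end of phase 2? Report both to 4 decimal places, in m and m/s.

x = 1.7677, ẋ = 4.8724

phase 1: p=-0.1304, T=0.443, ωT=1.293294, cosh=1.959569, sinh=1.685204; start (x,ẋ)=(-0.003700, 0.401300) → end (x,ẋ)=(0.349525, 1.409712)
phase 2: p=0.1588, T=0.542, ωT=1.582315, cosh=2.535853, sinh=2.330354; start (x,ẋ)=(0.349525, 1.409712) → end (x,ẋ)=(1.767726, 4.872370)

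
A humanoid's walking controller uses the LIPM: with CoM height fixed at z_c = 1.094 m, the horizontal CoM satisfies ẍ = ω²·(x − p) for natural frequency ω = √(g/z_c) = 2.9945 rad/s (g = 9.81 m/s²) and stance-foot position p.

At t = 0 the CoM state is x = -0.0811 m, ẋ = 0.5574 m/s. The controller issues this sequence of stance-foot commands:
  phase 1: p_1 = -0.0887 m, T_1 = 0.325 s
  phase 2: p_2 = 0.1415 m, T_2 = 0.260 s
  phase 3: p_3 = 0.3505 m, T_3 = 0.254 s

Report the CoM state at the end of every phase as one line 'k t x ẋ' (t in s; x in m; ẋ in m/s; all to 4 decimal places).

1 0.3250 0.1339 0.8687
2 0.5850 0.3809 1.1261
3 0.8390 0.7045 1.5439

phase 1: p=-0.0887, T=0.325, ωT=0.973213, cosh=1.512150, sinh=1.134283; start (x,ẋ)=(-0.081100, 0.557400) → end (x,ẋ)=(0.133929, 0.868687)
phase 2: p=0.1415, T=0.260, ωT=0.778570, cosh=1.318708, sinh=0.859646; start (x,ẋ)=(0.133929, 0.868687) → end (x,ẋ)=(0.380895, 1.126055)
phase 3: p=0.3505, T=0.254, ωT=0.760603, cosh=1.303475, sinh=0.836091; start (x,ẋ)=(0.380895, 1.126055) → end (x,ẋ)=(0.704523, 1.543883)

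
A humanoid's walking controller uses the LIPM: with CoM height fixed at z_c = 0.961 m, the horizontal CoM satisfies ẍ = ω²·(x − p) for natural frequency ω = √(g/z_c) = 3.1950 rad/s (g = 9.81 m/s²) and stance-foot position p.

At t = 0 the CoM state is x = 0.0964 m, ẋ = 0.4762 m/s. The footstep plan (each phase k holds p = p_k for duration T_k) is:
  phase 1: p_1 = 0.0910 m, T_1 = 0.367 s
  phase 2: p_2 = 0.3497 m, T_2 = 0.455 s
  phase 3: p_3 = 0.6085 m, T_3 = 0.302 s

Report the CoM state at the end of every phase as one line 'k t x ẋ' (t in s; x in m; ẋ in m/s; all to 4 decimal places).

1 0.3670 0.3182 0.8680
2 0.8220 0.8282 1.7551
3 1.1240 1.5548 3.4249

phase 1: p=0.0910, T=0.367, ωT=1.172565, cosh=1.769920, sinh=1.460348; start (x,ẋ)=(0.096400, 0.476200) → end (x,ẋ)=(0.318216, 0.868031)
phase 2: p=0.3497, T=0.455, ωT=1.453725, cosh=2.256361, sinh=2.022663; start (x,ẋ)=(0.318216, 0.868031) → end (x,ẋ)=(0.828186, 1.755127)
phase 3: p=0.6085, T=0.302, ωT=0.964890, cosh=1.502762, sinh=1.121737; start (x,ẋ)=(0.828186, 1.755127) → end (x,ẋ)=(1.554845, 3.424881)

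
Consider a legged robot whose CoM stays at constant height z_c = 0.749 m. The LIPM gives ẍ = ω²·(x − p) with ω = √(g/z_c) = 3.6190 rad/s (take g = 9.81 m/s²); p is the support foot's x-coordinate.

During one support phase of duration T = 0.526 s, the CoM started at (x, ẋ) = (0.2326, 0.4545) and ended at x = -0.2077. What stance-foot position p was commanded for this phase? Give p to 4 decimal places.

p = 0.5834

ωT = 3.6190·0.526 = 1.903594; cosh(ωT) = 3.429499, sinh(ωT) = 3.280467
x(T) = p + (x₀−p)·cosh(ωT) + (ẋ₀/ω)·sinh(ωT) ⇒ p·(1 − cosh) = x(T) − x₀·cosh − (ẋ₀/ω)·sinh
numerator   = -0.2077 − (0.2326)·3.429499 − (0.4545/3.6190)·3.280467 = -1.417386
denominator = 1 − 3.429499 = -2.429499
p = -1.417386 / -2.429499 = 0.5834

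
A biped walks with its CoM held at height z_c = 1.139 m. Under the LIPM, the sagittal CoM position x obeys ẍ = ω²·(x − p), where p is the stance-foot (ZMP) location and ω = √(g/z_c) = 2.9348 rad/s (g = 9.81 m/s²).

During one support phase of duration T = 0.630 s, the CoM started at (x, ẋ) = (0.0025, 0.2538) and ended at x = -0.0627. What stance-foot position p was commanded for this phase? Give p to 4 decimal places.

p = 0.1502

ωT = 2.9348·0.630 = 1.848924; cosh(ωT) = 3.255193, sinh(ωT) = 3.097787
x(T) = p + (x₀−p)·cosh(ωT) + (ẋ₀/ω)·sinh(ωT) ⇒ p·(1 − cosh) = x(T) − x₀·cosh − (ẋ₀/ω)·sinh
numerator   = -0.0627 − (0.0025)·3.255193 − (0.2538/2.9348)·3.097787 = -0.338733
denominator = 1 − 3.255193 = -2.255193
p = -0.338733 / -2.255193 = 0.1502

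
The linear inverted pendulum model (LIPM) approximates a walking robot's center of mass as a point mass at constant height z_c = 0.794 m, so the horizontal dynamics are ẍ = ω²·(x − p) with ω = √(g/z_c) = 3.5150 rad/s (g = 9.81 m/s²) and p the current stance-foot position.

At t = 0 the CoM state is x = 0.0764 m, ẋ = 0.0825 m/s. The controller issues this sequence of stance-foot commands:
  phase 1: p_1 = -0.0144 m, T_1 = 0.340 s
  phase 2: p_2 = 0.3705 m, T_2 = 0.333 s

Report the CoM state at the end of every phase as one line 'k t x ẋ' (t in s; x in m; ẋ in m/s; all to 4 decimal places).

1 0.3400 0.1846 0.6277
2 0.6730 0.3021 0.1570

phase 1: p=-0.0144, T=0.340, ωT=1.195100, cosh=1.803281, sinh=1.500607; start (x,ẋ)=(0.076400, 0.082500) → end (x,ẋ)=(0.184558, 0.627707)
phase 2: p=0.3705, T=0.333, ωT=1.170495, cosh=1.766901, sinh=1.456687; start (x,ẋ)=(0.184558, 0.627707) → end (x,ẋ)=(0.302094, 0.157028)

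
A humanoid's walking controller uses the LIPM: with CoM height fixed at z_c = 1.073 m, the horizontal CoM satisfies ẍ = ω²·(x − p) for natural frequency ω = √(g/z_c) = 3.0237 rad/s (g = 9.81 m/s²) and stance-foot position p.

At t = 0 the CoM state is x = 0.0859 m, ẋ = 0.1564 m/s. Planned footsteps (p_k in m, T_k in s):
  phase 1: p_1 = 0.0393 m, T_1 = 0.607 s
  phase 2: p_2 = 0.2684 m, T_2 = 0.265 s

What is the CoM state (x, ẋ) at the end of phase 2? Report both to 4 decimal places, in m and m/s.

phase 1: p=0.0393, T=0.607, ωT=1.835386, cosh=3.213552, sinh=3.054000; start (x,ẋ)=(0.085900, 0.156400) → end (x,ẋ)=(0.347019, 0.932922)
phase 2: p=0.2684, T=0.265, ωT=0.801280, cosh=1.338573, sinh=0.889819; start (x,ẋ)=(0.347019, 0.932922) → end (x,ẋ)=(0.648179, 1.460312)

x = 0.6482, ẋ = 1.4603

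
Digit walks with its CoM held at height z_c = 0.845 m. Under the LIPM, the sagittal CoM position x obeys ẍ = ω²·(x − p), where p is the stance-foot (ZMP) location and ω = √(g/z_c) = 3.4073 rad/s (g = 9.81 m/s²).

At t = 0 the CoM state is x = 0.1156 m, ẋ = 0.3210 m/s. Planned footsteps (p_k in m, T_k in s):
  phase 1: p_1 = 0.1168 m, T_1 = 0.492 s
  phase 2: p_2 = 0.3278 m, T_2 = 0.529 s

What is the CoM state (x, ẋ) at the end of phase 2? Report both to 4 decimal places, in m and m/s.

phase 1: p=0.1168, T=0.492, ωT=1.676392, cosh=2.766639, sinh=2.579591; start (x,ẋ)=(0.115600, 0.321000) → end (x,ẋ)=(0.356502, 0.877544)
phase 2: p=0.3278, T=0.529, ωT=1.802462, cosh=3.114725, sinh=2.949833; start (x,ẋ)=(0.356502, 0.877544) → end (x,ẋ)=(1.176923, 3.021790)

x = 1.1769, ẋ = 3.0218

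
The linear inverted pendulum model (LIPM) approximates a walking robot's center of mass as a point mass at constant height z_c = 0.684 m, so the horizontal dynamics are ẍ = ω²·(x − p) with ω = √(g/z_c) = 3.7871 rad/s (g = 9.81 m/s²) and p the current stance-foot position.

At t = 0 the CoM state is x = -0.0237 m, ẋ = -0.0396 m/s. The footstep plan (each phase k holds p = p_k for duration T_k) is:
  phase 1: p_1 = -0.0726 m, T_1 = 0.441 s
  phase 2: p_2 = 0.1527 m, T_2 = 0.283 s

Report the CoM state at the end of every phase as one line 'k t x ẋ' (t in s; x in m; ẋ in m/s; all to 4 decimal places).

phase 1: p=-0.0726, T=0.441, ωT=1.670111, cosh=2.750492, sinh=2.562266; start (x,ẋ)=(-0.023700, -0.039600) → end (x,ẋ)=(0.035107, 0.365584)
phase 2: p=0.1527, T=0.283, ωT=1.071749, cosh=1.631446, sinh=1.289037; start (x,ẋ)=(0.035107, 0.365584) → end (x,ẋ)=(0.085289, 0.022374)

1 0.4410 0.0351 0.3656
2 0.7240 0.0853 0.0224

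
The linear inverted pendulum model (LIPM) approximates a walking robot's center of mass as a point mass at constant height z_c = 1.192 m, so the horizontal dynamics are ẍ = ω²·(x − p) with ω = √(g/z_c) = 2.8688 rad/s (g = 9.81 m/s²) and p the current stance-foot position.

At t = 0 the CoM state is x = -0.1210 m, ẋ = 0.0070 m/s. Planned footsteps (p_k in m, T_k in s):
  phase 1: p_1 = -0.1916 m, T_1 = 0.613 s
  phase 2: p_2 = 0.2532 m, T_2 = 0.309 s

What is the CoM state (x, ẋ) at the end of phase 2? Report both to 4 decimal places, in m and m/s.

x = 0.1387, ẋ = 0.1834

phase 1: p=-0.1916, T=0.613, ωT=1.758574, cosh=2.988224, sinh=2.815933; start (x,ẋ)=(-0.121000, 0.007000) → end (x,ẋ)=(0.026240, 0.591249)
phase 2: p=0.2532, T=0.309, ωT=0.886459, cosh=1.419317, sinh=1.007205; start (x,ẋ)=(0.026240, 0.591249) → end (x,ẋ)=(0.138652, 0.183375)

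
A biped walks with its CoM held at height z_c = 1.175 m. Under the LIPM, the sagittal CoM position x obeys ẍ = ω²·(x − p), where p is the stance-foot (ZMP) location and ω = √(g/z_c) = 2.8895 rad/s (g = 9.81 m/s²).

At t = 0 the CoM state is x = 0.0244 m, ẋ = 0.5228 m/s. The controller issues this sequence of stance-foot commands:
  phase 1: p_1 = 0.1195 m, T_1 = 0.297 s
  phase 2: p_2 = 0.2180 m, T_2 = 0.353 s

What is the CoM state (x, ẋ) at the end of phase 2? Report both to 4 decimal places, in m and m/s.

phase 1: p=0.1195, T=0.297, ωT=0.858181, cosh=1.391400, sinh=0.967467; start (x,ẋ)=(0.024400, 0.522800) → end (x,ẋ)=(0.162223, 0.461572)
phase 2: p=0.2180, T=0.353, ωT=1.019993, cosh=1.566887, sinh=1.206290; start (x,ẋ)=(0.162223, 0.461572) → end (x,ẋ)=(0.323297, 0.528815)

x = 0.3233, ẋ = 0.5288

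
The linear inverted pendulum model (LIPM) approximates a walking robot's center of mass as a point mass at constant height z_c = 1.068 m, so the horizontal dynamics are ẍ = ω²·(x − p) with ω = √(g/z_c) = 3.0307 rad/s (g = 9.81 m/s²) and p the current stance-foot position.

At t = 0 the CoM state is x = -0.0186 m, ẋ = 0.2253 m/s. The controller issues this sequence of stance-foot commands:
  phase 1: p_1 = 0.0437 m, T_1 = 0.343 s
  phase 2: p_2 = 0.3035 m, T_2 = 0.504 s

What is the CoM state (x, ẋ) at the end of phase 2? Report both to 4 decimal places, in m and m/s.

x = -0.2499, ẋ = -1.4745

phase 1: p=0.0437, T=0.343, ωT=1.039530, cosh=1.590754, sinh=1.237134; start (x,ẋ)=(-0.018600, 0.225300) → end (x,ẋ)=(0.036564, 0.124811)
phase 2: p=0.3035, T=0.504, ωT=1.527473, cosh=2.411802, sinh=2.194718; start (x,ẋ)=(0.036564, 0.124811) → end (x,ẋ)=(-0.249915, -1.474518)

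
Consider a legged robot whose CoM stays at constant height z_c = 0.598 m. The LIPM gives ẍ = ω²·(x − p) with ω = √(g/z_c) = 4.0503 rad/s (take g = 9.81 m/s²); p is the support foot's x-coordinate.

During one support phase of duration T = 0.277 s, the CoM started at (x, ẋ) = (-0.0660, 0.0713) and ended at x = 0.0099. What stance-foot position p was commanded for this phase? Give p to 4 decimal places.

p = -0.1401

ωT = 4.0503·0.277 = 1.121933; cosh(ωT) = 1.698217, sinh(ωT) = 1.372567
x(T) = p + (x₀−p)·cosh(ωT) + (ẋ₀/ω)·sinh(ωT) ⇒ p·(1 − cosh) = x(T) − x₀·cosh − (ẋ₀/ω)·sinh
numerator   = 0.0099 − (-0.0660)·1.698217 − (0.0713/4.0503)·1.372567 = 0.097820
denominator = 1 − 1.698217 = -0.698217
p = 0.097820 / -0.698217 = -0.1401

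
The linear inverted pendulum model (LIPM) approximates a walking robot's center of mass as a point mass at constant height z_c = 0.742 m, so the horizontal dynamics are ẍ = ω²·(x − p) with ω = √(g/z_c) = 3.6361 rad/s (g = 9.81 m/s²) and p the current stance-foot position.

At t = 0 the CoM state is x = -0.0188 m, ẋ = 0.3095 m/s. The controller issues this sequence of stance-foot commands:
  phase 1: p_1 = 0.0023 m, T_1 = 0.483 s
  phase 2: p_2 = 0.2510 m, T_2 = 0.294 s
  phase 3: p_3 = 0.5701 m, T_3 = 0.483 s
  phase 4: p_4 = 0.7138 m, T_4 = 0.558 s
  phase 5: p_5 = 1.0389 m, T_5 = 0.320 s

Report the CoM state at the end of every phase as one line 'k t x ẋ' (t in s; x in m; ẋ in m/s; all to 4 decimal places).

phase 1: p=0.0023, T=0.483, ωT=1.756236, cosh=2.981648, sinh=2.808954; start (x,ẋ)=(-0.018800, 0.309500) → end (x,ẋ)=(0.178482, 0.707312)
phase 2: p=0.2510, T=0.294, ωT=1.069013, cosh=1.627926, sinh=1.284579; start (x,ẋ)=(0.178482, 0.707312) → end (x,ẋ)=(0.382828, 0.812729)
phase 3: p=0.5701, T=0.483, ωT=1.756236, cosh=2.981648, sinh=2.808954; start (x,ẋ)=(0.382828, 0.812729) → end (x,ẋ)=(0.639570, 0.510546)
phase 4: p=0.7138, T=0.558, ωT=2.028944, cosh=3.868761, sinh=3.737287; start (x,ẋ)=(0.639570, 0.510546) → end (x,ẋ)=(0.951375, 0.966456)
phase 5: p=1.0389, T=0.320, ωT=1.163552, cosh=1.756829, sinh=1.444455; start (x,ẋ)=(0.951375, 0.966456) → end (x,ẋ)=(1.269061, 1.238200)

1 0.4830 0.1785 0.7073
2 0.7770 0.3828 0.8127
3 1.2600 0.6396 0.5105
4 1.8180 0.9514 0.9665
5 2.1380 1.2691 1.2382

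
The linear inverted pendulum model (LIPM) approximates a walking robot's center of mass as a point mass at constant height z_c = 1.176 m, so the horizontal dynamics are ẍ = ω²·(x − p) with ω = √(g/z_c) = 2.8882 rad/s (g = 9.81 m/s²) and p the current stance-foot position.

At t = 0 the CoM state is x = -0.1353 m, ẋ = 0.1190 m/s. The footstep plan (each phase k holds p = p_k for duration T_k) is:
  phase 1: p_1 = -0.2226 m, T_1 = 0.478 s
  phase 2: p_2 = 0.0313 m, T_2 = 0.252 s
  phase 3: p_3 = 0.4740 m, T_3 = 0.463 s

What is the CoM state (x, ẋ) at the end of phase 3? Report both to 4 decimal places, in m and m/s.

x = 0.5715, ẋ = 0.7061

phase 1: p=-0.2226, T=0.478, ωT=1.380560, cosh=2.114282, sinh=1.862844; start (x,ẋ)=(-0.135300, 0.119000) → end (x,ẋ)=(0.038730, 0.721297)
phase 2: p=0.0313, T=0.252, ωT=0.727826, cosh=1.276766, sinh=0.793809; start (x,ẋ)=(0.038730, 0.721297) → end (x,ẋ)=(0.239032, 0.937962)
phase 3: p=0.4740, T=0.463, ωT=1.337237, cosh=2.035537, sinh=1.772967; start (x,ẋ)=(0.239032, 0.937962) → end (x,ẋ)=(0.571496, 0.706058)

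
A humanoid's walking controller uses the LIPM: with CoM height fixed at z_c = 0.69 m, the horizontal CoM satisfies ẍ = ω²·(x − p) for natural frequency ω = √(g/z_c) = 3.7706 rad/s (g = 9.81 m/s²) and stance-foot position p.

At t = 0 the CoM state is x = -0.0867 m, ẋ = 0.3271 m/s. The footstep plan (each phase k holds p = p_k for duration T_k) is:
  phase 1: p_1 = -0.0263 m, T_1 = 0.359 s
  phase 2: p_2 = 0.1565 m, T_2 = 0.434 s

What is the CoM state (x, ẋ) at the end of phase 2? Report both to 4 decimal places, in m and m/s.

phase 1: p=-0.0263, T=0.359, ωT=1.353645, cosh=2.064905, sinh=1.806608; start (x,ẋ)=(-0.086700, 0.327100) → end (x,ẋ)=(0.005703, 0.263986)
phase 2: p=0.1565, T=0.434, ωT=1.636440, cosh=2.665762, sinh=2.471090; start (x,ẋ)=(0.005703, 0.263986) → end (x,ẋ)=(-0.072483, -0.701325)

x = -0.0725, ẋ = -0.7013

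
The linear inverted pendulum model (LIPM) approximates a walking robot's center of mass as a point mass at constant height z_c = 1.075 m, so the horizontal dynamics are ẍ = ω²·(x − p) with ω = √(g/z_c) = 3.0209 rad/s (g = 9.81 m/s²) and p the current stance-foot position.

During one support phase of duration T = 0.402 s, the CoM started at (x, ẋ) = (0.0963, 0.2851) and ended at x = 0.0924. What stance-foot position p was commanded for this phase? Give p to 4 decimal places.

ωT = 3.0209·0.402 = 1.214402; cosh(ωT) = 1.832583, sinh(ωT) = 1.535695
x(T) = p + (x₀−p)·cosh(ωT) + (ẋ₀/ω)·sinh(ωT) ⇒ p·(1 − cosh) = x(T) − x₀·cosh − (ẋ₀/ω)·sinh
numerator   = 0.0924 − (0.0963)·1.832583 − (0.2851/3.0209)·1.535695 = -0.229010
denominator = 1 − 1.832583 = -0.832583
p = -0.229010 / -0.832583 = 0.2751

p = 0.2751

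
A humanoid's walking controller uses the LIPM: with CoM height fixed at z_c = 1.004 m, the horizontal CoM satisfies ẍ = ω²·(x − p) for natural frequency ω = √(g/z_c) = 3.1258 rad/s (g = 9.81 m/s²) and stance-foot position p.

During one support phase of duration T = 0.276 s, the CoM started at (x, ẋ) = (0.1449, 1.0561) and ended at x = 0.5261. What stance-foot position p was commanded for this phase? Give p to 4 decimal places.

p = 0.0130

ωT = 3.1258·0.276 = 0.862721; cosh(ωT) = 1.395806, sinh(ωT) = 0.973793
x(T) = p + (x₀−p)·cosh(ωT) + (ẋ₀/ω)·sinh(ωT) ⇒ p·(1 − cosh) = x(T) − x₀·cosh − (ẋ₀/ω)·sinh
numerator   = 0.5261 − (0.1449)·1.395806 − (1.0561/3.1258)·0.973793 = -0.005163
denominator = 1 − 1.395806 = -0.395806
p = -0.005163 / -0.395806 = 0.0130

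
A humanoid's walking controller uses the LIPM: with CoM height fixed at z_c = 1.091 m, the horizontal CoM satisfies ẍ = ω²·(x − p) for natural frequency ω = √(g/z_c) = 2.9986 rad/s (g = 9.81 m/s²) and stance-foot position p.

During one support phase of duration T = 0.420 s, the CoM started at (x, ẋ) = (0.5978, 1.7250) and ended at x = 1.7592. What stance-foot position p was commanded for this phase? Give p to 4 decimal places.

p = 0.3437

ωT = 2.9986·0.420 = 1.259412; cosh(ωT) = 1.903585, sinh(ωT) = 1.619764
x(T) = p + (x₀−p)·cosh(ωT) + (ẋ₀/ω)·sinh(ωT) ⇒ p·(1 − cosh) = x(T) − x₀·cosh − (ẋ₀/ω)·sinh
numerator   = 1.7592 − (0.5978)·1.903585 − (1.7250/2.9986)·1.619764 = -0.310562
denominator = 1 − 1.903585 = -0.903585
p = -0.310562 / -0.903585 = 0.3437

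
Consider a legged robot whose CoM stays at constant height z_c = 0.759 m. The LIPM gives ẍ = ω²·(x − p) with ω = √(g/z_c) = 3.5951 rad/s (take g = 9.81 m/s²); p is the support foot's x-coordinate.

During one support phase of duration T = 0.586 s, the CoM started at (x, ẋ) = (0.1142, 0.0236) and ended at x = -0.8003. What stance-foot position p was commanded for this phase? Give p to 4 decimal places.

ωT = 3.5951·0.586 = 2.106729; cosh(ωT) = 4.171469, sinh(ωT) = 4.049833
x(T) = p + (x₀−p)·cosh(ωT) + (ẋ₀/ω)·sinh(ωT) ⇒ p·(1 − cosh) = x(T) − x₀·cosh − (ẋ₀/ω)·sinh
numerator   = -0.8003 − (0.1142)·4.171469 − (0.0236/3.5951)·4.049833 = -1.303267
denominator = 1 − 4.171469 = -3.171469
p = -1.303267 / -3.171469 = 0.4109

p = 0.4109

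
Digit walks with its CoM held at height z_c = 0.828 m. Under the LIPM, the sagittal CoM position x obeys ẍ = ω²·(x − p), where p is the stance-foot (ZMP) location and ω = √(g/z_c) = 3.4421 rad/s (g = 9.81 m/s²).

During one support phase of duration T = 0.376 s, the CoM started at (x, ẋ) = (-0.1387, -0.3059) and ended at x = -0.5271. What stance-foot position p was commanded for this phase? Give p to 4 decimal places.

p = 0.1094

ωT = 3.4421·0.376 = 1.294230; cosh(ωT) = 1.961147, sinh(ωT) = 1.687038
x(T) = p + (x₀−p)·cosh(ωT) + (ẋ₀/ω)·sinh(ωT) ⇒ p·(1 − cosh) = x(T) − x₀·cosh − (ẋ₀/ω)·sinh
numerator   = -0.5271 − (-0.1387)·1.961147 − (-0.3059/3.4421)·1.687038 = -0.105162
denominator = 1 − 1.961147 = -0.961147
p = -0.105162 / -0.961147 = 0.1094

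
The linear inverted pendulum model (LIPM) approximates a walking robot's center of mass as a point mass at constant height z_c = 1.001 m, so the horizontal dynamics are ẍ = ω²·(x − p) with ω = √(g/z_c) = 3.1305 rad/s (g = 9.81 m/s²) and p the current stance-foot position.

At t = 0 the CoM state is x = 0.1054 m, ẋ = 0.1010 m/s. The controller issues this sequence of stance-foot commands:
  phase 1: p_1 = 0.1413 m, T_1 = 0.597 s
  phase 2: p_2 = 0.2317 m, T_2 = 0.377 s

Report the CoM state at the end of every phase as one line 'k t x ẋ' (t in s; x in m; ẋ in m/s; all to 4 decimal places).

phase 1: p=0.1413, T=0.597, ωT=1.868908, cosh=3.317755, sinh=3.163463; start (x,ẋ)=(0.105400, 0.101000) → end (x,ẋ)=(0.124256, -0.020432)
phase 2: p=0.2317, T=0.377, ωT=1.180198, cosh=1.781119, sinh=1.473901; start (x,ẋ)=(0.124256, -0.020432) → end (x,ẋ)=(0.030710, -0.532144)

1 0.5970 0.1243 -0.0204
2 0.9740 0.0307 -0.5321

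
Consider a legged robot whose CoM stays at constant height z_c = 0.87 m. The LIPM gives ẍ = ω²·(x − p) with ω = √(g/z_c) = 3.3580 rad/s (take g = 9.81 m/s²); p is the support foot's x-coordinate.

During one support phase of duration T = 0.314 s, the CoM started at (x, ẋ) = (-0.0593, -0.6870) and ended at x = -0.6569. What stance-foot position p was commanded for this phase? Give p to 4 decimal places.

ωT = 3.3580·0.314 = 1.054412; cosh(ωT) = 1.609342, sinh(ωT) = 1.260945
x(T) = p + (x₀−p)·cosh(ωT) + (ẋ₀/ω)·sinh(ωT) ⇒ p·(1 − cosh) = x(T) − x₀·cosh − (ẋ₀/ω)·sinh
numerator   = -0.6569 − (-0.0593)·1.609342 − (-0.6870/3.3580)·1.260945 = -0.303494
denominator = 1 − 1.609342 = -0.609342
p = -0.303494 / -0.609342 = 0.4981

p = 0.4981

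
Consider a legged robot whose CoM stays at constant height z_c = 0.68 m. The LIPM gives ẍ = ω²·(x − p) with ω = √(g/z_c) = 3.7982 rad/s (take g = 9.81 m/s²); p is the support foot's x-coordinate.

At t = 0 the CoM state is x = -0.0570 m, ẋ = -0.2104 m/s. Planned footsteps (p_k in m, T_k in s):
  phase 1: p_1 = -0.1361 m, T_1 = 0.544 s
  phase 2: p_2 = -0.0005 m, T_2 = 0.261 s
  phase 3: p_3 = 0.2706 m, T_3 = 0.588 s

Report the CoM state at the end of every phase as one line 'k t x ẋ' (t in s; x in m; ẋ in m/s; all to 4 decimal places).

1 0.5440 -0.0340 0.3231
2 0.8050 0.0470 0.3474
3 1.3930 -0.3630 -2.2781

phase 1: p=-0.1361, T=0.544, ωT=2.066221, cosh=4.010797, sinh=3.884133; start (x,ẋ)=(-0.057000, -0.210400) → end (x,ẋ)=(-0.034006, 0.323068)
phase 2: p=-0.0005, T=0.261, ωT=0.991330, cosh=1.532950, sinh=1.161867; start (x,ẋ)=(-0.034006, 0.323068) → end (x,ẋ)=(0.046963, 0.347384)
phase 3: p=0.2706, T=0.588, ωT=2.233342, cosh=4.719082, sinh=4.611912; start (x,ẋ)=(0.046963, 0.347384) → end (x,ẋ)=(-0.362955, -2.278108)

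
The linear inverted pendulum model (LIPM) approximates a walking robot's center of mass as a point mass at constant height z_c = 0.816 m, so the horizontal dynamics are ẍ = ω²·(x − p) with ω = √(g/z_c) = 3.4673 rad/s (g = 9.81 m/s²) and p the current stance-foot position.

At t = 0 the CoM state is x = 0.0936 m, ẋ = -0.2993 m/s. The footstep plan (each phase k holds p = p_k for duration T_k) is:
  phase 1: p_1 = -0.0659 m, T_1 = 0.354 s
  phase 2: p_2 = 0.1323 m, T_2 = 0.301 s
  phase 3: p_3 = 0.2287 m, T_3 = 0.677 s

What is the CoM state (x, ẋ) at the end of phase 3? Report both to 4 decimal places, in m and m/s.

x = 0.4829, ẋ = 0.9279

phase 1: p=-0.0659, T=0.354, ωT=1.227424, cosh=1.852737, sinh=1.559691; start (x,ẋ)=(0.093600, -0.299300) → end (x,ẋ)=(0.094978, 0.308038)
phase 2: p=0.1323, T=0.301, ωT=1.043657, cosh=1.595874, sinh=1.243709; start (x,ẋ)=(0.094978, 0.308038) → end (x,ẋ)=(0.183231, 0.330646)
phase 3: p=0.2287, T=0.677, ωT=2.347362, cosh=5.276784, sinh=5.181163; start (x,ẋ)=(0.183231, 0.330646) → end (x,ẋ)=(0.482852, 0.927912)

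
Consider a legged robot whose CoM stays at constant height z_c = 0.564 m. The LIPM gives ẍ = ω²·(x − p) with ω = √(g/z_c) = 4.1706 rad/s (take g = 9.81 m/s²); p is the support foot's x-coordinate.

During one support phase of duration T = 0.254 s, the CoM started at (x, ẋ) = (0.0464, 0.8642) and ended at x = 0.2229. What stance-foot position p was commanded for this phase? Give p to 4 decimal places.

p = 0.1868

ωT = 4.1706·0.254 = 1.059332; cosh(ωT) = 1.615566, sinh(ωT) = 1.268879
x(T) = p + (x₀−p)·cosh(ωT) + (ẋ₀/ω)·sinh(ωT) ⇒ p·(1 − cosh) = x(T) − x₀·cosh − (ẋ₀/ω)·sinh
numerator   = 0.2229 − (0.0464)·1.615566 − (0.8642/4.1706)·1.268879 = -0.114990
denominator = 1 − 1.615566 = -0.615566
p = -0.114990 / -0.615566 = 0.1868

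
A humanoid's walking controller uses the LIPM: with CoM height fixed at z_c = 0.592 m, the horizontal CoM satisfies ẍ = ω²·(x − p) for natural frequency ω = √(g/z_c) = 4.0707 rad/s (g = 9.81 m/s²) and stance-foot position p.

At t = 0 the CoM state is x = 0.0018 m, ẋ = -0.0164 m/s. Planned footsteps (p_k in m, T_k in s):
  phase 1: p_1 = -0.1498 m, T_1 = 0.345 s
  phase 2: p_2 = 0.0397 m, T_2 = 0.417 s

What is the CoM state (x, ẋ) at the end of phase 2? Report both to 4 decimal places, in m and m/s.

phase 1: p=-0.1498, T=0.345, ωT=1.404392, cosh=2.159282, sinh=1.913766; start (x,ẋ)=(0.001800, -0.016400) → end (x,ẋ)=(0.169837, 1.145607)
phase 2: p=0.0397, T=0.417, ωT=1.697482, cosh=2.821662, sinh=2.638518; start (x,ẋ)=(0.169837, 1.145607) → end (x,ẋ)=(1.149454, 4.630268)

x = 1.1495, ẋ = 4.6303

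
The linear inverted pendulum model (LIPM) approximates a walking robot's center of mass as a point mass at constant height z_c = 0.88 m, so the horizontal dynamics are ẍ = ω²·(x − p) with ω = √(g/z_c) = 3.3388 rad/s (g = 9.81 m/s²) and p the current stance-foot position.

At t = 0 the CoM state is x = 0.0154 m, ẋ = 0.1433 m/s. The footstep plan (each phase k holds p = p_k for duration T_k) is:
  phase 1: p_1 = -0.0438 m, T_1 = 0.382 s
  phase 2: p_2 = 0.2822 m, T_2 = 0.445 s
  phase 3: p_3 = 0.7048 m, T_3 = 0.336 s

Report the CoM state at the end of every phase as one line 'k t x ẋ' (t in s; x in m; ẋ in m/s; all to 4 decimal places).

phase 1: p=-0.0438, T=0.382, ωT=1.275422, cosh=1.929762, sinh=1.650449; start (x,ẋ)=(0.015400, 0.143300) → end (x,ẋ)=(0.141279, 0.602758)
phase 2: p=0.2822, T=0.445, ωT=1.485766, cosh=2.322339, sinh=2.096010; start (x,ẋ)=(0.141279, 0.602758) → end (x,ẋ)=(0.333328, 0.413616)
phase 3: p=0.7048, T=0.336, ωT=1.121837, cosh=1.698085, sinh=1.372404; start (x,ẋ)=(0.333328, 0.413616) → end (x,ẋ)=(0.244024, -0.999798)

1 0.3820 0.1413 0.6028
2 0.8270 0.3333 0.4136
3 1.1630 0.2440 -0.9998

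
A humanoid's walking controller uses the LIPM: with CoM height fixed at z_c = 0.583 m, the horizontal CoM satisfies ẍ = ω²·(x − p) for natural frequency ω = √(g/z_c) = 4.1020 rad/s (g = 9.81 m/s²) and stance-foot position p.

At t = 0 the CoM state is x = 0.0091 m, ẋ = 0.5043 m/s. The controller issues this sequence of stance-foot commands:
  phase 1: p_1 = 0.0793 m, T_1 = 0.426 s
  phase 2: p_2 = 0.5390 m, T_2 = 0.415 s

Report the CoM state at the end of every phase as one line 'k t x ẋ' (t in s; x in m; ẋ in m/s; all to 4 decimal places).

phase 1: p=0.0793, T=0.426, ωT=1.747452, cosh=2.957088, sinh=2.782871; start (x,ẋ)=(0.009100, 0.504300) → end (x,ẋ)=(0.213839, 0.689903)
phase 2: p=0.5390, T=0.415, ωT=1.702330, cosh=2.834487, sinh=2.652229; start (x,ẋ)=(0.213839, 0.689903) → end (x,ẋ)=(0.063405, -1.582054)

1 0.4260 0.2138 0.6899
2 0.8410 0.0634 -1.5821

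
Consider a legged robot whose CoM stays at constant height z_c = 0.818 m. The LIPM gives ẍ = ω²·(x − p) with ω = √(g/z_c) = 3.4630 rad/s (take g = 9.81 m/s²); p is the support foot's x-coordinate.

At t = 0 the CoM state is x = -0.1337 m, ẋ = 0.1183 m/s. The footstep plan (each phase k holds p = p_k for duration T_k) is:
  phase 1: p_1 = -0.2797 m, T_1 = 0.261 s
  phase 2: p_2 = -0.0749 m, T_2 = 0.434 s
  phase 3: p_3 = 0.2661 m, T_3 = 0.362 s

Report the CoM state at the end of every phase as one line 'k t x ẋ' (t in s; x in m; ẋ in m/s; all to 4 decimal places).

phase 1: p=-0.2797, T=0.261, ωT=0.903843, cosh=1.437042, sinh=1.032032; start (x,ẋ)=(-0.133700, 0.118300) → end (x,ẋ)=(-0.034637, 0.691795)
phase 2: p=-0.0749, T=0.434, ωT=1.502942, cosh=2.358684, sinh=2.136209; start (x,ẋ)=(-0.034637, 0.691795) → end (x,ẋ)=(0.446814, 1.929583)
phase 3: p=0.2661, T=0.362, ωT=1.253606, cosh=1.894213, sinh=1.608739; start (x,ẋ)=(0.446814, 1.929583) → end (x,ẋ)=(1.504801, 4.661812)

1 0.2610 -0.0346 0.6918
2 0.6950 0.4468 1.9296
3 1.0570 1.5048 4.6618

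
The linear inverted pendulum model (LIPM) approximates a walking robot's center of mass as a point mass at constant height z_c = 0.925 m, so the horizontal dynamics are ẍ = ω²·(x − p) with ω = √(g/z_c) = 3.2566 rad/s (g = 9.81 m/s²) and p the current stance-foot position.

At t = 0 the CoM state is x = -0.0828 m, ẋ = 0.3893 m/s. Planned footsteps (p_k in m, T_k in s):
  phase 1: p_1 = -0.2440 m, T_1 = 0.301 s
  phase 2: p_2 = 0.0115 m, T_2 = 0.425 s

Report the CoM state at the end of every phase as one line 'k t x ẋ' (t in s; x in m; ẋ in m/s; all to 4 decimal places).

phase 1: p=-0.2440, T=0.301, ωT=0.980237, cosh=1.520155, sinh=1.144932; start (x,ẋ)=(-0.082800, 0.389300) → end (x,ẋ)=(0.137916, 1.192844)
phase 2: p=0.0115, T=0.425, ωT=1.384055, cosh=2.120807, sinh=1.870246; start (x,ẋ)=(0.137916, 1.192844) → end (x,ẋ)=(0.964648, 3.299748)

1 0.3010 0.1379 1.1928
2 0.7260 0.9646 3.2997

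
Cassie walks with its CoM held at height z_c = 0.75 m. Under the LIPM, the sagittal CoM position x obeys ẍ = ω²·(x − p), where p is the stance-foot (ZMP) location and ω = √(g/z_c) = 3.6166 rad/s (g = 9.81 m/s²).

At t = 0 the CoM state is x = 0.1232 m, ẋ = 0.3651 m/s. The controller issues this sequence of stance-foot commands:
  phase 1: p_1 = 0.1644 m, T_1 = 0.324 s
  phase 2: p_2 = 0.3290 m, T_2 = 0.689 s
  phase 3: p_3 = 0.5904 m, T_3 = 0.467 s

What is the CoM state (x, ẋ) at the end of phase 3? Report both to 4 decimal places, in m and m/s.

x = 0.7814, ẋ = 0.8771

phase 1: p=0.1644, T=0.324, ωT=1.171778, cosh=1.768772, sinh=1.458956; start (x,ẋ)=(0.123200, 0.365100) → end (x,ẋ)=(0.238810, 0.428388)
phase 2: p=0.3290, T=0.689, ωT=2.491837, cosh=6.083108, sinh=6.000350; start (x,ẋ)=(0.238810, 0.428388) → end (x,ẋ)=(0.491109, 0.648730)
phase 3: p=0.5904, T=0.467, ωT=1.688952, cosh=2.799259, sinh=2.614546; start (x,ẋ)=(0.491109, 0.648730) → end (x,ẋ)=(0.781445, 0.877091)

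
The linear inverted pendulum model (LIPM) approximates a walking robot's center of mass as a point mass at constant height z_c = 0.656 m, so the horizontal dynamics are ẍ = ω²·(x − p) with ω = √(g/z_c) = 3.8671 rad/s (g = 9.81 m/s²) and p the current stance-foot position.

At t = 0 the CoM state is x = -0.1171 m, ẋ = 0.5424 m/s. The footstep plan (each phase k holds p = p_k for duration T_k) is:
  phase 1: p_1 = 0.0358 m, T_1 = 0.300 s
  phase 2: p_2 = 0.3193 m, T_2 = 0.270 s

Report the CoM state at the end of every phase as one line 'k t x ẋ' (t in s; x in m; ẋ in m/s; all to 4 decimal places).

1 0.3000 -0.0303 0.0997
2 0.5700 -0.2067 -1.5233

phase 1: p=0.0358, T=0.300, ωT=1.160130, cosh=1.751897, sinh=1.438451; start (x,ẋ)=(-0.117100, 0.542400) → end (x,ẋ)=(-0.030308, 0.099702)
phase 2: p=0.3193, T=0.270, ωT=1.044117, cosh=1.596446, sinh=1.244443; start (x,ẋ)=(-0.030308, 0.099702) → end (x,ẋ)=(-0.206745, -1.523278)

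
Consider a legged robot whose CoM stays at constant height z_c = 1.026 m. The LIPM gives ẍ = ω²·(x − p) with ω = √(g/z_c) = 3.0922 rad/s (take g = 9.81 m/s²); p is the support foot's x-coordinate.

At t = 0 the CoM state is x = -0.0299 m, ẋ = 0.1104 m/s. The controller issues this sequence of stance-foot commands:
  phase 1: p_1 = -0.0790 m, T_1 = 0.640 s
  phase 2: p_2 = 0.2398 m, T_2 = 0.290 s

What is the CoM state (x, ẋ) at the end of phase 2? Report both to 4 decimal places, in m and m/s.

phase 1: p=-0.0790, T=0.640, ωT=1.979008, cosh=3.686884, sinh=3.548678; start (x,ẋ)=(-0.029900, 0.110400) → end (x,ẋ)=(0.228724, 0.945817)
phase 2: p=0.2398, T=0.290, ωT=0.896738, cosh=1.429746, sinh=1.021847; start (x,ẋ)=(0.228724, 0.945817) → end (x,ẋ)=(0.536518, 1.317279)

x = 0.5365, ẋ = 1.3173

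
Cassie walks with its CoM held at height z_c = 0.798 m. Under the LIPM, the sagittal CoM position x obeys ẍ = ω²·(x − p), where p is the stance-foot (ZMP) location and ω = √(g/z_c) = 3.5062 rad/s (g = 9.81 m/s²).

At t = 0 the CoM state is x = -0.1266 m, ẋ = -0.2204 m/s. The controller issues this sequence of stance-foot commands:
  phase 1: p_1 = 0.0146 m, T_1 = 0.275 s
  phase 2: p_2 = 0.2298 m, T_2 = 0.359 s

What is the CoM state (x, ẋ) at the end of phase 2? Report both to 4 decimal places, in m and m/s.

x = -1.1260, ẋ = -4.5098

phase 1: p=0.0146, T=0.275, ωT=0.964205, cosh=1.501994, sinh=1.120708; start (x,ẋ)=(-0.126600, -0.220400) → end (x,ẋ)=(-0.267929, -0.885874)
phase 2: p=0.2298, T=0.359, ωT=1.258726, cosh=1.902474, sinh=1.618458; start (x,ẋ)=(-0.267929, -0.885874) → end (x,ẋ)=(-1.126036, -4.509787)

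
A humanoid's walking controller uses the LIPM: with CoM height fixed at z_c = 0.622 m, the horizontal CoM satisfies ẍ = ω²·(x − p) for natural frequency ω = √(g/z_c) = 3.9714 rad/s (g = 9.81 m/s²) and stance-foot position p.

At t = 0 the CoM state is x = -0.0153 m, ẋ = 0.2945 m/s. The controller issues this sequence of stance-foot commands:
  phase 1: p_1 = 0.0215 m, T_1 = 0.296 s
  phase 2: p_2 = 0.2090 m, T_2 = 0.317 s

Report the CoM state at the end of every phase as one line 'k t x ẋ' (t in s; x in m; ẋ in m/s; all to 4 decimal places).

phase 1: p=0.0215, T=0.296, ωT=1.175534, cosh=1.774264, sinh=1.465610; start (x,ẋ)=(-0.015300, 0.294500) → end (x,ẋ)=(0.064890, 0.308325)
phase 2: p=0.2090, T=0.317, ωT=1.258934, cosh=1.902811, sinh=1.618854; start (x,ẋ)=(0.064890, 0.308325) → end (x,ẋ)=(0.060467, -0.339817)

1 0.2960 0.0649 0.3083
2 0.6130 0.0605 -0.3398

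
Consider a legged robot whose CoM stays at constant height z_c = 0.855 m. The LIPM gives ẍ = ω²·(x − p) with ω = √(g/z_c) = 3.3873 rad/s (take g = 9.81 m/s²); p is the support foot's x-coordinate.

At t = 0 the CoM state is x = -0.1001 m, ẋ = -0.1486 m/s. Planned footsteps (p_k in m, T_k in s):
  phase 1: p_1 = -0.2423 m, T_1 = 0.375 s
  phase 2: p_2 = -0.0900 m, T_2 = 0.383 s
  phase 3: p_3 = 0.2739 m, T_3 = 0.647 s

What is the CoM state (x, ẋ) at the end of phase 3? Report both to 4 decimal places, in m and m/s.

phase 1: p=-0.2423, T=0.375, ωT=1.270238, cosh=1.921232, sinh=1.640467; start (x,ẋ)=(-0.100100, -0.148600) → end (x,ẋ)=(-0.041068, 0.504675)
phase 2: p=-0.0900, T=0.383, ωT=1.297336, cosh=1.966397, sinh=1.693138; start (x,ẋ)=(-0.041068, 0.504675) → end (x,ẋ)=(0.258482, 1.273026)
phase 3: p=0.2739, T=0.647, ωT=2.191583, cosh=4.530555, sinh=4.418815; start (x,ẋ)=(0.258482, 1.273026) → end (x,ẋ)=(1.864740, 5.536735)

x = 1.8647, ẋ = 5.5367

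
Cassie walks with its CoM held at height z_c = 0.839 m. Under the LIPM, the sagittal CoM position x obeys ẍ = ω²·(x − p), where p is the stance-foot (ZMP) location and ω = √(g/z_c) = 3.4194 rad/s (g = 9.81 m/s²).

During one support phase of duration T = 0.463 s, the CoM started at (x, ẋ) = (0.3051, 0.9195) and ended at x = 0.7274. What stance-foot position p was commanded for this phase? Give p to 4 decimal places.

ωT = 3.4194·0.463 = 1.583182; cosh(ωT) = 2.537875, sinh(ωT) = 2.332555
x(T) = p + (x₀−p)·cosh(ωT) + (ẋ₀/ω)·sinh(ωT) ⇒ p·(1 − cosh) = x(T) − x₀·cosh − (ẋ₀/ω)·sinh
numerator   = 0.7274 − (0.3051)·2.537875 − (0.9195/3.4194)·2.332555 = -0.674146
denominator = 1 − 2.537875 = -1.537875
p = -0.674146 / -1.537875 = 0.4384

p = 0.4384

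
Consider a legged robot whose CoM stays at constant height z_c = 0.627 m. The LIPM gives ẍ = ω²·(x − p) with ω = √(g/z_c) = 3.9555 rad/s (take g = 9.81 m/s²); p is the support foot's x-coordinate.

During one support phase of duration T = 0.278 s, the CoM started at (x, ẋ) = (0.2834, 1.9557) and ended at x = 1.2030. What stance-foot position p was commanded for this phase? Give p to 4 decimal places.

p = -0.1051

ωT = 3.9555·0.278 = 1.099629; cosh(ωT) = 1.668023, sinh(ωT) = 1.335029
x(T) = p + (x₀−p)·cosh(ωT) + (ẋ₀/ω)·sinh(ωT) ⇒ p·(1 − cosh) = x(T) − x₀·cosh − (ẋ₀/ω)·sinh
numerator   = 1.2030 − (0.2834)·1.668023 − (1.9557/3.9555)·1.335029 = 0.070210
denominator = 1 − 1.668023 = -0.668023
p = 0.070210 / -0.668023 = -0.1051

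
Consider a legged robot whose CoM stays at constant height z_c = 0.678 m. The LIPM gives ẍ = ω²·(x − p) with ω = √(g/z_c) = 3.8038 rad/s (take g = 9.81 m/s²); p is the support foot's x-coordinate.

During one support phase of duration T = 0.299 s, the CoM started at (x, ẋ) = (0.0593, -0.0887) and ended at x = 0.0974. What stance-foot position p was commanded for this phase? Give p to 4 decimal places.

ωT = 3.8038·0.299 = 1.137336; cosh(ωT) = 1.719561, sinh(ωT) = 1.398889
x(T) = p + (x₀−p)·cosh(ωT) + (ẋ₀/ω)·sinh(ωT) ⇒ p·(1 − cosh) = x(T) − x₀·cosh − (ẋ₀/ω)·sinh
numerator   = 0.0974 − (0.0593)·1.719561 − (-0.0887/3.8038)·1.398889 = 0.028050
denominator = 1 − 1.719561 = -0.719561
p = 0.028050 / -0.719561 = -0.0390

p = -0.0390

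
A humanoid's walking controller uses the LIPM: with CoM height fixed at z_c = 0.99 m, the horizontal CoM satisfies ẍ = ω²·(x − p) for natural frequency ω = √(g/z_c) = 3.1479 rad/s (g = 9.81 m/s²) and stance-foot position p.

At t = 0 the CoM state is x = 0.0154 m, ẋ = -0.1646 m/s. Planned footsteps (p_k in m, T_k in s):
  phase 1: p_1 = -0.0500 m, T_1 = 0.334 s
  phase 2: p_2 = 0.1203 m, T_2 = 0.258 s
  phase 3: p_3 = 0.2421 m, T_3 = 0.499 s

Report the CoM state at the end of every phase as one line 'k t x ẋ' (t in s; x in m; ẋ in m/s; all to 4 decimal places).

1 0.3340 -0.0107 -0.0057
2 0.5920 -0.0579 -0.3806
3 1.0910 -0.7889 -3.1284

phase 1: p=-0.0500, T=0.334, ωT=1.051399, cosh=1.605550, sinh=1.256101; start (x,ẋ)=(0.015400, -0.164600) → end (x,ẋ)=(-0.010677, -0.005677)
phase 2: p=0.1203, T=0.258, ωT=0.812158, cosh=1.348332, sinh=0.904433; start (x,ẋ)=(-0.010677, -0.005677) → end (x,ẋ)=(-0.057932, -0.380554)
phase 3: p=0.2421, T=0.499, ωT=1.570802, cosh=2.509192, sinh=2.301313; start (x,ẋ)=(-0.057932, -0.380554) → end (x,ẋ)=(-0.788946, -3.128403)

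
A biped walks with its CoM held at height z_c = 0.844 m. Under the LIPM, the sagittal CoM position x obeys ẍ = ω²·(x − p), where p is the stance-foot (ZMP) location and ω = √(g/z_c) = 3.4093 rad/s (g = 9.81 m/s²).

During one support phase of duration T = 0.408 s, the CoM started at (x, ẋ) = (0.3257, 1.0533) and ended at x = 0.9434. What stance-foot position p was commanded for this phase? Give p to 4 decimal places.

ωT = 3.4093·0.408 = 1.390994; cosh(ωT) = 2.133836, sinh(ωT) = 1.885008
x(T) = p + (x₀−p)·cosh(ωT) + (ẋ₀/ω)·sinh(ωT) ⇒ p·(1 − cosh) = x(T) − x₀·cosh − (ẋ₀/ω)·sinh
numerator   = 0.9434 − (0.3257)·2.133836 − (1.0533/3.4093)·1.885008 = -0.333962
denominator = 1 − 2.133836 = -1.133836
p = -0.333962 / -1.133836 = 0.2945

p = 0.2945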